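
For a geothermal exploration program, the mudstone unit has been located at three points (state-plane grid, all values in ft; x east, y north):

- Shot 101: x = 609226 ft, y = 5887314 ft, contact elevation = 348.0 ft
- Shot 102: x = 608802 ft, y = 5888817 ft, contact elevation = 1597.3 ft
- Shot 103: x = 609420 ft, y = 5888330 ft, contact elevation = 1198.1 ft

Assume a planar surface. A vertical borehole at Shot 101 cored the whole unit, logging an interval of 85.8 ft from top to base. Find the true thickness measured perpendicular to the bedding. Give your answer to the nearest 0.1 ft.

65.9 ft

Two edge vectors: Shot 101→Shot 102 = (-424, 1503, 1249.3), Shot 101→Shot 103 = (194, 1016, 850.1).
Normal n = (Shot 101→Shot 102) × (Shot 101→Shot 103) = (8411.5, 602806.6, -722366).
So ∂z/∂x = −n_x/n_z = 0.01164 and ∂z/∂y = −n_y/n_z = 0.83449.
|∇z| = √(a²+b²) = 0.83457, so dip δ = arctan(0.83457) = 39.85°.
True thickness = vertical thickness × cos δ = 85.8 × cos 39.85° = 65.9 ft.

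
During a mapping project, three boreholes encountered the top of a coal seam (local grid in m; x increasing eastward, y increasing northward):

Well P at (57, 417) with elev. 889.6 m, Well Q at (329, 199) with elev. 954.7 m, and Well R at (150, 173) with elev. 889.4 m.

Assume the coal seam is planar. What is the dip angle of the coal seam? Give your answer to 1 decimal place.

Let the plane be z = a·x + b·y + c.
Well Q−Well P: 272a − 218b = 65.1;  Well R−Well P: 93a − 244b = −0.2.
Solving gives a = 0.34555, b = 0.13253.
Gradient magnitude |∇z| = √(a² + b²) = √(0.11941 + 0.01756) = 0.37010.
True dip = arctan(0.37010) = 20.3°, dipping toward WSW (azimuth ≈ 249°).

20.3°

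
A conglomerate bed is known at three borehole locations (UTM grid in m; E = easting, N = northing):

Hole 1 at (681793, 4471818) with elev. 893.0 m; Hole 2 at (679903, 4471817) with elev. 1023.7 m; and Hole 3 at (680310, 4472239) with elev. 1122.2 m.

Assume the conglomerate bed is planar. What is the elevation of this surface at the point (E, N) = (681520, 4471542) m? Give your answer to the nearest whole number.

829 m

Two edge vectors: Hole 1→Hole 2 = (-1890, -1, 130.7), Hole 1→Hole 3 = (-1483, 421, 229.2).
Normal n = (Hole 1→Hole 2) × (Hole 1→Hole 3) = (-55253.9, 239359.9, -797173).
So ∂z/∂E = −n_x/n_z = −0.06931231 and ∂z/∂N = −n_y/n_z = 0.30026092.
Intercept c from Hole 1: 893 + 47256.65 − 1342712.20 = −1294562.55.
At (681520, 4471542): z = −47237.7 + 1342629.3 − 1294562.55 = 829.1 m.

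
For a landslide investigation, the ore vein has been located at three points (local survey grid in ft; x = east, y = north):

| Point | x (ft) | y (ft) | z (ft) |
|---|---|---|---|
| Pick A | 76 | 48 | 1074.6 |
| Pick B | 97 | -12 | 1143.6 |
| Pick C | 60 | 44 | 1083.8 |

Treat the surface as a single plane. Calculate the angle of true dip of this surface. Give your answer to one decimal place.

51.8°

Let the plane be z = a·x + b·y + c.
Pick B−Pick A: 21a − 60b = 69;  Pick C−Pick A: −16a − 4b = 9.2.
Solving gives a = −0.26437, b = −1.24253.
Gradient magnitude |∇z| = √(a² + b²) = √(0.06989 + 1.54388) = 1.27034.
True dip = arctan(1.27034) = 51.8°, dipping toward NNE (azimuth ≈ 012°).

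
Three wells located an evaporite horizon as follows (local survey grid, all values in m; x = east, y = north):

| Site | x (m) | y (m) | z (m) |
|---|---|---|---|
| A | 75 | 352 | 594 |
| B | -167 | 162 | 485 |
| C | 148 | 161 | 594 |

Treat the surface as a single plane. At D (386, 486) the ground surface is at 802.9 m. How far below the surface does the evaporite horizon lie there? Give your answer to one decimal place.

Two edge vectors: A→B = (-242, -190, -109), A→C = (73, -191, 0).
Normal n = (A→B) × (A→C) = (-20819, -7957, 60092).
So ∂z/∂x = −n_x/n_z = 0.34645 and ∂z/∂y = −n_y/n_z = 0.13241.
Intercept c from A: 594 − 25.98 − 46.61 = 521.41.
At (386, 486): z_contact = 133.73 + 64.35 + 521.41 = 719.49 m.
Depth below ground = 802.9 − 719.49 = 83.4 m.

83.4 m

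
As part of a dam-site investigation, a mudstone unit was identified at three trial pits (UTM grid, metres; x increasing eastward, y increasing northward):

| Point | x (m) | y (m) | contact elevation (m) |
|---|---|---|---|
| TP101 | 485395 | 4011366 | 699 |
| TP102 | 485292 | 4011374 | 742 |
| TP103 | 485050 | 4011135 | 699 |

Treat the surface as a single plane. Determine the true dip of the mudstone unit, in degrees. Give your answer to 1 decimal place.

33.9°

Let the plane be z = a·x + b·y + c.
TP102−TP101: −103a + 8b = 43;  TP103−TP101: −345a − 231b = 0.
Solving gives a = −0.37408, b = 0.55869.
Gradient magnitude |∇z| = √(a² + b²) = √(0.13994 + 0.31214) = 0.67237.
True dip = arctan(0.67237) = 33.9°, dipping toward SE (azimuth ≈ 146°).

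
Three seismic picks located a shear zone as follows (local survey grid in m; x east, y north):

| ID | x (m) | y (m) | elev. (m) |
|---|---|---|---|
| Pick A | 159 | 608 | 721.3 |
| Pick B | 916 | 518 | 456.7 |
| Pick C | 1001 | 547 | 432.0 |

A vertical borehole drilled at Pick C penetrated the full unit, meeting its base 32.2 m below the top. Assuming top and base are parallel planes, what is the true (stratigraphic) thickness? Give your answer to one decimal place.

30.3 m

Two edge vectors: Pick A→Pick B = (757, -90, -264.6), Pick A→Pick C = (842, -61, -289.3).
Normal n = (Pick A→Pick B) × (Pick A→Pick C) = (9896.4, -3793.1, 29603).
So ∂z/∂x = −n_x/n_z = −0.33430 and ∂z/∂y = −n_y/n_z = 0.12813.
|∇z| = √(a²+b²) = 0.35802, so dip δ = arctan(0.35802) = 19.70°.
True thickness = vertical thickness × cos δ = 32.2 × cos 19.70° = 30.3 m.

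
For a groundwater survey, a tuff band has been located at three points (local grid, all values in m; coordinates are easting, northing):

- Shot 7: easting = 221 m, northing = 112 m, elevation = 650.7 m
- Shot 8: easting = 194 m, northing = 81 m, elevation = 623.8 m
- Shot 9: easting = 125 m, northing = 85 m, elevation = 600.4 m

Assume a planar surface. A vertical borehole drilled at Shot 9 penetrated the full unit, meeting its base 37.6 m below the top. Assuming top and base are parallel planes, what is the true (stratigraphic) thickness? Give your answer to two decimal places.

31.40 m

Let the plane be z = a·easting + b·northing + c.
Shot 8−Shot 7: −27a − 31b = −26.9;  Shot 9−Shot 7: −96a − 27b = −50.3.
Solving gives a = 0.37072, b = 0.54486.
|∇z| = √(a²+b²) = 0.65902, so dip δ = arctan(0.65902) = 33.39°.
True thickness = vertical thickness × cos δ = 37.6 × cos 33.39° = 31.40 m.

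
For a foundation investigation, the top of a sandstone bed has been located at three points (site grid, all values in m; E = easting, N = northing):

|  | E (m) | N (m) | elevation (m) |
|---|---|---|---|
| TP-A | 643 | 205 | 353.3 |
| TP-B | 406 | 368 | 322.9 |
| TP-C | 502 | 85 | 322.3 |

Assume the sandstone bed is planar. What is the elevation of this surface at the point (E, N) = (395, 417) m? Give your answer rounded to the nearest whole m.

324 m

Two edge vectors: TP-A→TP-B = (-237, 163, -30.4), TP-A→TP-C = (-141, -120, -31).
Normal n = (TP-A→TP-B) × (TP-A→TP-C) = (-8701, -3060.6, 51423).
So ∂z/∂E = −n_x/n_z = 0.16920 and ∂z/∂N = −n_y/n_z = 0.05952.
Intercept c from TP-A: 353.3 − 108.80 − 12.20 = 232.30.
At (395, 417): z = 66.8 + 24.8 + 232.30 = 324.0 m.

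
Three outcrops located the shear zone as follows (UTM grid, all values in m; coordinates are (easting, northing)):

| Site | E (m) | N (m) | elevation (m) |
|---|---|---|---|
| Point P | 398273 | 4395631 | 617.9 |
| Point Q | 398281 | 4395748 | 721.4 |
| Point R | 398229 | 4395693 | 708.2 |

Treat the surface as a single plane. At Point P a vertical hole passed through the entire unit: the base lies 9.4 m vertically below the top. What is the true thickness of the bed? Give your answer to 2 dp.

6.05 m

Two edge vectors: Point P→Point Q = (8, 117, 103.5), Point P→Point R = (-44, 62, 90.3).
Normal n = (Point P→Point Q) × (Point P→Point R) = (4148.1, -5276.4, 5644).
So ∂z/∂E = −n_x/n_z = −0.73496 and ∂z/∂N = −n_y/n_z = 0.93487.
|∇z| = √(a²+b²) = 1.18918, so dip δ = arctan(1.18918) = 49.94°.
True thickness = vertical thickness × cos δ = 9.4 × cos 49.94° = 6.05 m.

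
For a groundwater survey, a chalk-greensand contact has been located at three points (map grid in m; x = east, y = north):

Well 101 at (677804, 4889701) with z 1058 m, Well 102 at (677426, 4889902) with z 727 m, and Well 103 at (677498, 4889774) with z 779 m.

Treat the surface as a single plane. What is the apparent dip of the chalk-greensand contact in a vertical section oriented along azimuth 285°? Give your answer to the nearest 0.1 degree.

Two edge vectors: Well 101→Well 102 = (-378, 201, -331), Well 101→Well 103 = (-306, 73, -279).
Normal n = (Well 101→Well 102) × (Well 101→Well 103) = (-31916, -4176, 33912).
So ∂z/∂x = −n_x/n_z = 0.94114 and ∂z/∂y = −n_y/n_z = 0.12314.
Unit vector along 285° is (sin 285°, cos 285°) = (-0.9659, 0.2588).
Slope in that direction = a·(-0.9659) + b·(0.2588) = −0.87720.
Apparent dip = arctan|0.87720| = 41.3° (true dip is 43.5°, so apparent ≤ true as expected).

41.3°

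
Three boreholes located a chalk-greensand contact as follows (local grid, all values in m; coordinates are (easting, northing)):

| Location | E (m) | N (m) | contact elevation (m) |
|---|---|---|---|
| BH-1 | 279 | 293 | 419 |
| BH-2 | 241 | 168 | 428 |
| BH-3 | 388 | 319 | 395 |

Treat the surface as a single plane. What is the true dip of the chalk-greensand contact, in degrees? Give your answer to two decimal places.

12.35°

Let the plane be z = a·E + b·N + c.
BH-2−BH-1: −38a − 125b = 9;  BH-3−BH-1: 109a + 26b = −24.
Solving gives a = −0.21888, b = −0.00546.
Gradient magnitude |∇z| = √(a² + b²) = √(0.04791 + 0.00003) = 0.21895.
True dip = arctan(0.21895) = 12.35°, dipping toward E (azimuth ≈ 089°).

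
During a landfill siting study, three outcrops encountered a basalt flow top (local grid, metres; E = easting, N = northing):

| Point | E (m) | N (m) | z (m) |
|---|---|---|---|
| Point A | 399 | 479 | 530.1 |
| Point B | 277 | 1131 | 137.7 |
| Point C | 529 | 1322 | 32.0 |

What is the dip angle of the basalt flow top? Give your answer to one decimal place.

30.8°

Let the plane be z = a·E + b·N + c.
Point B−Point A: −122a + 652b = −392.4;  Point C−Point A: 130a + 843b = −498.1.
Solving gives a = 0.03215, b = −0.59582.
Gradient magnitude |∇z| = √(a² + b²) = √(0.00103 + 0.35501) = 0.59669.
True dip = arctan(0.59669) = 30.8°, dipping toward N (azimuth ≈ 357°).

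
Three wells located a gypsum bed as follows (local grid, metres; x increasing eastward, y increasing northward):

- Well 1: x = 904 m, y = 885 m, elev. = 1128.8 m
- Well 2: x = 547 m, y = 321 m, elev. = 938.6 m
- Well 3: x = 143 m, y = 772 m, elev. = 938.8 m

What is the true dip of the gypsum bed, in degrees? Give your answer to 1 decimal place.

16.5°

Let the plane be z = a·x + b·y + c.
Well 2−Well 1: −357a − 564b = −190.2;  Well 3−Well 1: −761a − 113b = −190.
Solving gives a = 0.22030, b = 0.19779.
Gradient magnitude |∇z| = √(a² + b²) = √(0.04853 + 0.03912) = 0.29606.
True dip = arctan(0.29606) = 16.5°, dipping toward SW (azimuth ≈ 228°).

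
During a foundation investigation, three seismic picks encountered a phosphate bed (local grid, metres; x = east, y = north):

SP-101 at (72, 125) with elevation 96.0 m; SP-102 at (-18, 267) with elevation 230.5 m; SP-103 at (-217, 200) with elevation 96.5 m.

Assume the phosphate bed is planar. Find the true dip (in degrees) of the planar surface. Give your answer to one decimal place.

49.5°

Two edge vectors: SP-101→SP-102 = (-90, 142, 134.5), SP-101→SP-103 = (-289, 75, 0.5).
Normal n = (SP-101→SP-102) × (SP-101→SP-103) = (-10016.5, -38825.5, 34288).
So ∂z/∂x = −n_x/n_z = 0.29213 and ∂z/∂y = −n_y/n_z = 1.13233.
Gradient magnitude |∇z| = √(a² + b²) = √(0.08534 + 1.28218) = 1.16941.
True dip = arctan(1.16941) = 49.5°, dipping toward SSW (azimuth ≈ 194°).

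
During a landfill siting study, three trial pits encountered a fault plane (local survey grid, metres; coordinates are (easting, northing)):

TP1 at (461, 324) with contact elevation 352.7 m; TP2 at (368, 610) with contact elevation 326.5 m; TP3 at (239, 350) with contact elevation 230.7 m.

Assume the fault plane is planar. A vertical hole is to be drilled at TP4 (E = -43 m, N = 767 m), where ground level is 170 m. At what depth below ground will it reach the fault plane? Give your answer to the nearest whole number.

60 m

Let the plane be z = a·E + b·N + c.
TP2−TP1: −93a + 286b = −26.2;  TP3−TP1: −222a + 26b = −122.
Solving gives a = 0.56015, b = 0.09054.
Then c = 352.7 − a·461 − b·324 = 65.13.
At (-43, 767): z_contact = −24.1 + 69.4 + 65.13 = 110.5 m.
Depth below ground = 170 − 110.5 = 60 m.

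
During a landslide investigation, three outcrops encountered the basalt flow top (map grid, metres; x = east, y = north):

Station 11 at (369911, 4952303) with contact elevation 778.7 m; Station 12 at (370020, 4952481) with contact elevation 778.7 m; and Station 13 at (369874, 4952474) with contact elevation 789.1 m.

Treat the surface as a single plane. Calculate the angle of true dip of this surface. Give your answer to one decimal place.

Two edge vectors: Station 11→Station 12 = (109, 178, 0), Station 11→Station 13 = (-37, 171, 10.4).
Normal n = (Station 11→Station 12) × (Station 11→Station 13) = (1851.2, -1133.6, 25225).
So ∂z/∂x = −n_x/n_z = −0.07339 and ∂z/∂y = −n_y/n_z = 0.04494.
Gradient magnitude |∇z| = √(a² + b²) = √(0.00539 + 0.00202) = 0.08605.
True dip = arctan(0.08605) = 4.9°, dipping toward ESE (azimuth ≈ 121°).

4.9°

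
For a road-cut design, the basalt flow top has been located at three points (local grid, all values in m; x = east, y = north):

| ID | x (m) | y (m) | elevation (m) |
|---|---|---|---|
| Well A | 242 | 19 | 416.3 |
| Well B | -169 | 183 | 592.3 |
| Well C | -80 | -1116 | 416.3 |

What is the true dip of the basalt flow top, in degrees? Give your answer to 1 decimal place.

21.8°

Let the plane be z = a·x + b·y + c.
Well B−Well A: −411a + 164b = 176;  Well C−Well A: −322a − 1135b = 0.
Solving gives a = −0.38468, b = 0.10913.
Gradient magnitude |∇z| = √(a² + b²) = √(0.14798 + 0.01191) = 0.39986.
True dip = arctan(0.39986) = 21.8°, dipping toward ESE (azimuth ≈ 106°).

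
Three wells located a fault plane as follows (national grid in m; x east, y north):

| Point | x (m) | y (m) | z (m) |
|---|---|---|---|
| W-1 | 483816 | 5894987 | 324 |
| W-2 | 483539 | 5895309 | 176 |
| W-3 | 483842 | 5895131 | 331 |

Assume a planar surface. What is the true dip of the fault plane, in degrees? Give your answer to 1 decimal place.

Two edge vectors: W-1→W-2 = (-277, 322, -148), W-1→W-3 = (26, 144, 7).
Normal n = (W-1→W-2) × (W-1→W-3) = (23566, -1909, -48260).
So ∂z/∂x = −n_x/n_z = 0.48831 and ∂z/∂y = −n_y/n_z = −0.03956.
Gradient magnitude |∇z| = √(a² + b²) = √(0.23845 + 0.00156) = 0.48991.
True dip = arctan(0.48991) = 26.1°, dipping toward W (azimuth ≈ 275°).

26.1°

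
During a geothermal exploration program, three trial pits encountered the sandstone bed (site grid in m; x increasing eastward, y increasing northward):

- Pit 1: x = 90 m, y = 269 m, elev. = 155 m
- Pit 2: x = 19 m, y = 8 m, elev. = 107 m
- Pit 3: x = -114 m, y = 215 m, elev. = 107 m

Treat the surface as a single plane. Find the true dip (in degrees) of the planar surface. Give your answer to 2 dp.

13.44°

Two edge vectors: Pit 1→Pit 2 = (-71, -261, -48), Pit 1→Pit 3 = (-204, -54, -48).
Normal n = (Pit 1→Pit 2) × (Pit 1→Pit 3) = (9936, 6384, -49410).
So ∂z/∂x = −n_x/n_z = 0.20109 and ∂z/∂y = −n_y/n_z = 0.12920.
Gradient magnitude |∇z| = √(a² + b²) = √(0.04044 + 0.01669) = 0.23902.
True dip = arctan(0.23902) = 13.44°, dipping toward WSW (azimuth ≈ 237°).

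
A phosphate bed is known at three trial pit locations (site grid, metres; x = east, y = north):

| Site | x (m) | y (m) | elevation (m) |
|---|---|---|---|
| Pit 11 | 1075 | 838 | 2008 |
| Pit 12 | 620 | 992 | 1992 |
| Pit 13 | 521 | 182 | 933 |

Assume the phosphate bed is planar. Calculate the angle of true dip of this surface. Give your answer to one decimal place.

53.1°

Let the plane be z = a·x + b·y + c.
Pit 12−Pit 11: −455a + 154b = −16;  Pit 13−Pit 11: −554a − 656b = −1075.
Solving gives a = 0.45870, b = 1.25134.
Gradient magnitude |∇z| = √(a² + b²) = √(0.21040 + 1.56586) = 1.33277.
True dip = arctan(1.33277) = 53.1°, dipping toward SSW (azimuth ≈ 200°).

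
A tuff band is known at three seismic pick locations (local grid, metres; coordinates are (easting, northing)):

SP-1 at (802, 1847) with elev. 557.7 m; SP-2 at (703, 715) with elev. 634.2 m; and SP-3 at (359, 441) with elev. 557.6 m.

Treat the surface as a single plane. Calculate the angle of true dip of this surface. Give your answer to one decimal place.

Let the plane be z = a·E + b·N + c.
SP-2−SP-1: −99a − 1132b = 76.5;  SP-3−SP-1: −443a − 1406b = −0.1.
Solving gives a = 0.29721, b = −0.09357.
Gradient magnitude |∇z| = √(a² + b²) = √(0.08833 + 0.00876) = 0.31159.
True dip = arctan(0.31159) = 17.3°, dipping toward WNW (azimuth ≈ 287°).

17.3°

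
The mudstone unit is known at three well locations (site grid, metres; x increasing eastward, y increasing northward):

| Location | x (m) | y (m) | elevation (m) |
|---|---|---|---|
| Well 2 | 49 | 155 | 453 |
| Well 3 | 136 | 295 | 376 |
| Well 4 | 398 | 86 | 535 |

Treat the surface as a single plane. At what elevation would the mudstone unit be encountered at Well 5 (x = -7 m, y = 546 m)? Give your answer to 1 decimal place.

204.3 m

Let the plane be z = a·x + b·y + c.
Well 3−Well 2: 87a + 140b = −77;  Well 4−Well 2: 349a − 69b = 82.
Solving gives a = 0.11241, b = −0.61985.
Then c = 453 − a·49 − b·155 = 543.57.
At (-7, 546): z = −0.8 − 338.4 + 543.57 = 204.3 m.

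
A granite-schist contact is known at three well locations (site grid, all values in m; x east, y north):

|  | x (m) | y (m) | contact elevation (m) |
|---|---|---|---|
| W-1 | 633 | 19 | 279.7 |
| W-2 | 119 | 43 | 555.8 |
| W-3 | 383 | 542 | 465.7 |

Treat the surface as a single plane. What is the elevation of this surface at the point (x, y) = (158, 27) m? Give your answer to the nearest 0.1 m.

Let the plane be z = a·x + b·y + c.
W-2−W-1: −514a + 24b = 276.1;  W-3−W-1: −250a + 523b = 186.
Solving gives a = −0.53244, b = 0.10113.
Then c = 279.7 − a·633 − b·19 = 614.81.
At (158, 27): z = −84.1 + 2.7 + 614.81 = 533.4 m.

533.4 m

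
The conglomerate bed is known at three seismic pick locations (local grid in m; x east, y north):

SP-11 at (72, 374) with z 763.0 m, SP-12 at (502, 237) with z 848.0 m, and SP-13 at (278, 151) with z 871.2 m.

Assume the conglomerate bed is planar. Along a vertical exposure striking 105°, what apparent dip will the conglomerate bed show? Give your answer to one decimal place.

Let the plane be z = a·x + b·y + c.
SP-12−SP-11: 430a − 137b = 85;  SP-13−SP-11: 206a − 223b = 108.2.
Solving gives a = 0.06106, b = −0.42880.
Unit vector along 105° is (sin 105°, cos 105°) = (0.9659, -0.2588).
Slope in that direction = a·(0.9659) + b·(-0.2588) = 0.16996.
Apparent dip = arctan|0.16996| = 9.6° (true dip is 23.4°, so apparent ≤ true as expected).

9.6°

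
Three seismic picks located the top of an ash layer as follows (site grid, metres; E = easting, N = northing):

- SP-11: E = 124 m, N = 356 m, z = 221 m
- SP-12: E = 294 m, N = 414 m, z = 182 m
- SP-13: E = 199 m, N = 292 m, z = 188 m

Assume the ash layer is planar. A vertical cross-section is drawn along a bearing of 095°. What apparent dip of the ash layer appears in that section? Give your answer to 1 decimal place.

16.9°

Let the plane be z = a·E + b·N + c.
SP-12−SP-11: 170a + 58b = −39;  SP-13−SP-11: 75a − 64b = −33.
Solving gives a = −0.28956, b = 0.17630.
Unit vector along 095° is (sin 95°, cos 95°) = (0.9962, -0.0872).
Slope in that direction = a·(0.9962) + b·(-0.0872) = −0.30382.
Apparent dip = arctan|0.30382| = 16.9° (true dip is 18.7°, so apparent ≤ true as expected).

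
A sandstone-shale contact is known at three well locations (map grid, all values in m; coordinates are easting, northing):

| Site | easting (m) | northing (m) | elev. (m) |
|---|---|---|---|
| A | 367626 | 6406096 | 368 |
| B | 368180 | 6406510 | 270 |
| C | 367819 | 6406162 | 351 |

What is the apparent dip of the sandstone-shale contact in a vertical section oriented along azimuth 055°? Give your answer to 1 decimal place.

Let the plane be z = a·easting + b·northing + c.
B−A: 554a + 414b = −98;  C−A: 193a + 66b = −17.
Solving gives a = −0.01315, b = −0.21911.
Unit vector along 055° is (sin 55°, cos 55°) = (0.8192, 0.5736).
Slope in that direction = a·(0.8192) + b·(0.5736) = −0.13645.
Apparent dip = arctan|0.13645| = 7.8° (true dip is 12.4°, so apparent ≤ true as expected).

7.8°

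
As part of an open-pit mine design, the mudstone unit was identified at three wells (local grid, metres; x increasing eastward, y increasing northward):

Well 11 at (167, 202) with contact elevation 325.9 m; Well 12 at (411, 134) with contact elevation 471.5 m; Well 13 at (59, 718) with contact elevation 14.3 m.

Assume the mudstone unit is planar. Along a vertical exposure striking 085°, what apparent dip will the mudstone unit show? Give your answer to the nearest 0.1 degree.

Two edge vectors: Well 11→Well 12 = (244, -68, 145.6), Well 11→Well 13 = (-108, 516, -311.6).
Normal n = (Well 11→Well 12) × (Well 11→Well 13) = (-53940.8, 60305.6, 118560).
So ∂z/∂x = −n_x/n_z = 0.45497 and ∂z/∂y = −n_y/n_z = −0.50865.
Unit vector along 085° is (sin 85°, cos 85°) = (0.9962, 0.0872).
Slope in that direction = a·(0.9962) + b·(0.0872) = 0.40890.
Apparent dip = arctan|0.40890| = 22.2° (true dip is 34.3°, so apparent ≤ true as expected).

22.2°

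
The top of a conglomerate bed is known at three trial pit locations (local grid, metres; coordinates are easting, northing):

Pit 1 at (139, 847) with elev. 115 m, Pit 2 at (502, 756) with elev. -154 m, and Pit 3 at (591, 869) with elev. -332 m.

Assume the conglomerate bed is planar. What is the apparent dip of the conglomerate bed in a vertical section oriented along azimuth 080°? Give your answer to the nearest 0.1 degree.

47.2°

Two edge vectors: Pit 1→Pit 2 = (363, -91, -269), Pit 1→Pit 3 = (452, 22, -447).
Normal n = (Pit 1→Pit 2) × (Pit 1→Pit 3) = (46595, 40673, 49118).
So ∂z/∂easting = −n_x/n_z = −0.94863 and ∂z/∂northing = −n_y/n_z = −0.82807.
Unit vector along 080° is (sin 80°, cos 80°) = (0.9848, 0.1736).
Slope in that direction = a·(0.9848) + b·(0.1736) = −1.07801.
Apparent dip = arctan|1.07801| = 47.2° (true dip is 51.5°, so apparent ≤ true as expected).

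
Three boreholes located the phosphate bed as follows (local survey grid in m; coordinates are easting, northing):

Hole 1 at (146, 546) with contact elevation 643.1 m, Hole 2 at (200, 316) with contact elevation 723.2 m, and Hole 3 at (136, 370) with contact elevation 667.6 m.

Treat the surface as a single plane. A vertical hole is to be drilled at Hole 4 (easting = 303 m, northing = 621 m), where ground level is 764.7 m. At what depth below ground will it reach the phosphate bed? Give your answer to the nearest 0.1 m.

22.5 m

Let the plane be z = a·easting + b·northing + c.
Hole 2−Hole 1: 54a − 230b = 80.1;  Hole 3−Hole 1: −10a − 176b = 24.5.
Solving gives a = 0.71693, b = −0.17994.
Then c = 643.1 − a·146 − b·546 = 636.68.
At (303, 621): z_contact = 217.23 − 111.74 + 636.68 = 742.16 m.
Depth below ground = 764.7 − 742.16 = 22.5 m.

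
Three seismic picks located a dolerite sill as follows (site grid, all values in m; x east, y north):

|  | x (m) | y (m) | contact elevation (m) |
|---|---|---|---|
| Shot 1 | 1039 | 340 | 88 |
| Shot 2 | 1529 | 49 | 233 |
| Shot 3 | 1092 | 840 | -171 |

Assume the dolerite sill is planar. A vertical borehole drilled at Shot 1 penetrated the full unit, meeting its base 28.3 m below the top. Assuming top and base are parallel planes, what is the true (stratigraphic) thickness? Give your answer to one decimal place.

25.1 m

Let the plane be z = a·x + b·y + c.
Shot 2−Shot 1: 490a − 291b = 145;  Shot 3−Shot 1: 53a + 500b = −259.
Solving gives a = −0.01102, b = −0.51683.
|∇z| = √(a²+b²) = 0.51695, so dip δ = arctan(0.51695) = 27.34°.
True thickness = vertical thickness × cos δ = 28.3 × cos 27.34° = 25.1 m.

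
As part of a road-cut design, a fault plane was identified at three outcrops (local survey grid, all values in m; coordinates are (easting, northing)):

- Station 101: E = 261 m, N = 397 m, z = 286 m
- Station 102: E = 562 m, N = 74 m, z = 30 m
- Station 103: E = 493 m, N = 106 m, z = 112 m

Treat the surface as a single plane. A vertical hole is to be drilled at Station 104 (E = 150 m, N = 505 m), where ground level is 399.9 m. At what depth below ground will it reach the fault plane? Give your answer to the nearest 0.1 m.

13.3 m

Let the plane be z = a·E + b·N + c.
Station 102−Station 101: 301a − 323b = −256;  Station 103−Station 101: 232a − 291b = −174.
Solving gives a = −1.44559, b = −0.55456.
Then c = 286 − a·261 − b·397 = 883.46.
At (150, 505): z_contact = −216.84 − 280.05 + 883.46 = 386.57 m.
Depth below ground = 399.9 − 386.57 = 13.3 m.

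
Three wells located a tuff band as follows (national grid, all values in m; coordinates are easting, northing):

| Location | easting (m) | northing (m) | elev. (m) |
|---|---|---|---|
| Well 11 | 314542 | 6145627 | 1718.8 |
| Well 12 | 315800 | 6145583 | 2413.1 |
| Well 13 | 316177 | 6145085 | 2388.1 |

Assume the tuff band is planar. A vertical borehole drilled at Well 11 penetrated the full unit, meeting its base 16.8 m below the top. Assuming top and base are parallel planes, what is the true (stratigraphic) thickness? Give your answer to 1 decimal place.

13.5 m

Let the plane be z = a·easting + b·northing + c.
Well 12−Well 11: 1258a − 44b = 694.3;  Well 13−Well 11: 1635a − 542b = 669.3.
Solving gives a = 0.56872, b = 0.48074.
|∇z| = √(a²+b²) = 0.74468, so dip δ = arctan(0.74468) = 36.67°.
True thickness = vertical thickness × cos δ = 16.8 × cos 36.67° = 13.5 m.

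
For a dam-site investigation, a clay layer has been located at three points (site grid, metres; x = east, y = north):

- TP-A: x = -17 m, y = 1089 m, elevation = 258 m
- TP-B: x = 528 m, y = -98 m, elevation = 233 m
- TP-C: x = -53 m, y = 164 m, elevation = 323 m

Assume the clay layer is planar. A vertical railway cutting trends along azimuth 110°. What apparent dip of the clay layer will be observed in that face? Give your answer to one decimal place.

Let the plane be z = a·x + b·y + c.
TP-B−TP-A: 545a − 1187b = −25;  TP-C−TP-A: −36a − 925b = 65.
Solving gives a = −0.18338, b = −0.06313.
Unit vector along 110° is (sin 110°, cos 110°) = (0.9397, -0.3420).
Slope in that direction = a·(0.9397) + b·(-0.3420) = −0.15072.
Apparent dip = arctan|0.15072| = 8.6° (true dip is 11.0°, so apparent ≤ true as expected).

8.6°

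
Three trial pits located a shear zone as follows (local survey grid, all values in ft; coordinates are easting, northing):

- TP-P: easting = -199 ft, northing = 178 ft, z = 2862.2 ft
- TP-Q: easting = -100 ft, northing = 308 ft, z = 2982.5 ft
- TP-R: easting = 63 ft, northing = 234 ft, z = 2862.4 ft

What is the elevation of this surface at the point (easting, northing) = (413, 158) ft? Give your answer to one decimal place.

2696.1 ft

Two edge vectors: TP-P→TP-Q = (99, 130, 120.3), TP-P→TP-R = (262, 56, 0.2).
Normal n = (TP-P→TP-Q) × (TP-P→TP-R) = (-6710.8, 31498.8, -28516).
So ∂z/∂easting = −n_x/n_z = −0.23533 and ∂z/∂northing = −n_y/n_z = 1.10460.
Intercept c from TP-P: 2862.2 − 46.83 − 196.62 = 2618.75.
At (413, 158): z = −97.2 + 174.5 + 2618.75 = 2696.1 ft.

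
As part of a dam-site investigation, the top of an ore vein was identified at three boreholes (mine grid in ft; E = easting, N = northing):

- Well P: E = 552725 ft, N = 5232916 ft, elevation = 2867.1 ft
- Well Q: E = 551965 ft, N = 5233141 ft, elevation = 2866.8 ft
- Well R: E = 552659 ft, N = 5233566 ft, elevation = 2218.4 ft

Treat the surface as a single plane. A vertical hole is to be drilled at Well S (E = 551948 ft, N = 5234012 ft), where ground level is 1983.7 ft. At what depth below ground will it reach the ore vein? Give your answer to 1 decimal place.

7.9 ft

Let the plane be z = a·E + b·N + c.
Well Q−Well P: −760a + 225b = −0.3;  Well R−Well P: −66a + 650b = −648.7.
Solving gives a = −0.304210581, b = −1.028889074.
Then c = 2867.1 − a·552725 − b·5232916 = 5555101.99.
At (551948, 5234012): z_contact = −167908.42 − 5385217.76 + 5555101.99 = 1975.81 ft.
Depth below ground = 1983.7 − 1975.81 = 7.9 ft.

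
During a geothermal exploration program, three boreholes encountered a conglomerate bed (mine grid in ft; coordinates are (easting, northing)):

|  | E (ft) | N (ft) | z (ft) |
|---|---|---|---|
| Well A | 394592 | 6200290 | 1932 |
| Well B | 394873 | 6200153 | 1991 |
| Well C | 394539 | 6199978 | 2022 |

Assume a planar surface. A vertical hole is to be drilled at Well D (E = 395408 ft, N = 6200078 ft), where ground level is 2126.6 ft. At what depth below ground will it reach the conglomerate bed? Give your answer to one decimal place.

78.9 ft

Let the plane be z = a·E + b·N + c.
Well B−Well A: 281a − 137b = 59;  Well C−Well A: −53a − 312b = 90.
Solving gives a = 0.064024101, b = −0.299337427.
Then c = 1932 − a·394592 − b·6200290 = 1832647.46.
At (395408, 6200078): z_contact = 25315.64 − 1855915.40 + 1832647.46 = 2047.70 ft.
Depth below ground = 2126.6 − 2047.70 = 78.9 ft.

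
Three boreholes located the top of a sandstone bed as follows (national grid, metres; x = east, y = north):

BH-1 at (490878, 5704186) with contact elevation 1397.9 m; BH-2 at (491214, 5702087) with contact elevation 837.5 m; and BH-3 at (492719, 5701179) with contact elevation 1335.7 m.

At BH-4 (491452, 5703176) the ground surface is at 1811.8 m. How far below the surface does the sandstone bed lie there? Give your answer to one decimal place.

Two edge vectors: BH-1→BH-2 = (336, -2099, -560.4), BH-1→BH-3 = (1841, -3007, -62.2).
Normal n = (BH-1→BH-2) × (BH-1→BH-3) = (-1554565, -1010797.2, 2853907).
So ∂z/∂x = −n_x/n_z = 0.544714667 and ∂z/∂y = −n_y/n_z = 0.354180147.
Intercept c from BH-1: 1397.9 − 267388.45 − 2020309.43 = −2286299.98.
At (491452, 5703176): z_contact = 267701.11 + 2019951.71 − 2286299.98 = 1352.84 m.
Depth below ground = 1811.8 − 1352.84 = 459.0 m.

459.0 m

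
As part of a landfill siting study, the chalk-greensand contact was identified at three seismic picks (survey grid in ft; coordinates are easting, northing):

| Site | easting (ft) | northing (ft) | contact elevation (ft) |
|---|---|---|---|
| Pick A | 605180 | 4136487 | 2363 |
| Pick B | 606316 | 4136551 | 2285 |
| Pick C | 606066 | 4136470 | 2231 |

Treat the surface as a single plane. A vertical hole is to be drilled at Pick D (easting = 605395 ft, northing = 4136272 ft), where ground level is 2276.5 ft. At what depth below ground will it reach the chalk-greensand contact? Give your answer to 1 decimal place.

Two edge vectors: Pick A→Pick B = (1136, 64, -78), Pick A→Pick C = (886, -17, -132).
Normal n = (Pick A→Pick B) × (Pick A→Pick C) = (-9774, 80844, -76016).
So ∂z/∂easting = −n_x/n_z = −0.128578194 and ∂z/∂northing = −n_y/n_z = 1.063512945.
Intercept c from Pick A: 2363 + 77812.95 − 4399207.47 = −4319031.52.
At (605395, 4136272): z_contact = −77840.60 + 4398978.81 − 4319031.52 = 2106.70 ft.
Depth below ground = 2276.5 − 2106.70 = 169.8 ft.

169.8 ft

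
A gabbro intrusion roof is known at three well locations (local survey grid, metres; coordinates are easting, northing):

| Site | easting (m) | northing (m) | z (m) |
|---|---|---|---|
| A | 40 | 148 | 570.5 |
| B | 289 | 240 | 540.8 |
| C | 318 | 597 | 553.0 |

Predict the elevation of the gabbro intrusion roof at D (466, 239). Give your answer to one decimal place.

Let the plane be z = a·easting + b·northing + c.
B−A: 249a + 92b = −29.7;  C−A: 278a + 449b = −17.5.
Solving gives a = −0.13598, b = 0.04522.
Then c = 570.5 − a·40 − b·148 = 569.25.
At (466, 239): z = −63.4 + 10.8 + 569.25 = 516.7 m.

516.7 m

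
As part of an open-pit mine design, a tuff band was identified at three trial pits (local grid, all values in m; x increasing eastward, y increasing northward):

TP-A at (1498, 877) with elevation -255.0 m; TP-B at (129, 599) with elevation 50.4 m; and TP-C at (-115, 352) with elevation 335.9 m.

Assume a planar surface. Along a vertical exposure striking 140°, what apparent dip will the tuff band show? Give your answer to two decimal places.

42.17°

Let the plane be z = a·x + b·y + c.
TP-B−TP-A: −1369a − 278b = 305.4;  TP-C−TP-A: −1613a − 525b = 590.9.
Solving gives a = 0.01456, b = −1.17025.
Unit vector along 140° is (sin 140°, cos 140°) = (0.6428, -0.7660).
Slope in that direction = a·(0.6428) + b·(-0.7660) = 0.90582.
Apparent dip = arctan|0.90582| = 42.17° (true dip is 49.5°, so apparent ≤ true as expected).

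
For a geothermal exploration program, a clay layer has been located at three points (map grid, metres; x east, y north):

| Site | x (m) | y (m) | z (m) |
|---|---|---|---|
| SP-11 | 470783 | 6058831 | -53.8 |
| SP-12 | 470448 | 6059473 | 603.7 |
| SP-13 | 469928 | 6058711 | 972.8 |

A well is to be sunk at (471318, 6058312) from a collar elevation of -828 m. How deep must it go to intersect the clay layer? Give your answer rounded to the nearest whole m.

Let the plane be z = a·x + b·y + c.
SP-12−SP-11: −335a + 642b = 657.5;  SP-13−SP-11: −855a − 120b = 1026.6.
Solving gives a = −1.25269848, b = 0.37047665.
Then c = -53.8 − a·470783 − b·6058831 = −1654960.07.
At (471318, 6058312): z_contact = −590419.3 + 2244463.1 − 1654960.07 = -916.3 m.
Depth below ground = -828 − (-916.3) = 88 m.

88 m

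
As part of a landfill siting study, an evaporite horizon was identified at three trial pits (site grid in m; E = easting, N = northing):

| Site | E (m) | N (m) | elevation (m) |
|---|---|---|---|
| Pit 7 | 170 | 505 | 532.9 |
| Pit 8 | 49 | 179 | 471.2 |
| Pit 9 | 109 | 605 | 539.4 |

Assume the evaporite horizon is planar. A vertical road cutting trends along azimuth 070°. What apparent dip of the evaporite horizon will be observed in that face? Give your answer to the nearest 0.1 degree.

9.5°

Two edge vectors: Pit 7→Pit 8 = (-121, -326, -61.7), Pit 7→Pit 9 = (-61, 100, 6.5).
Normal n = (Pit 7→Pit 8) × (Pit 7→Pit 9) = (4051, 4550.2, -31986).
So ∂z/∂E = −n_x/n_z = 0.12665 and ∂z/∂N = −n_y/n_z = 0.14226.
Unit vector along 070° is (sin 70°, cos 70°) = (0.9397, 0.3420).
Slope in that direction = a·(0.9397) + b·(0.3420) = 0.16767.
Apparent dip = arctan|0.16767| = 9.5° (true dip is 10.8°, so apparent ≤ true as expected).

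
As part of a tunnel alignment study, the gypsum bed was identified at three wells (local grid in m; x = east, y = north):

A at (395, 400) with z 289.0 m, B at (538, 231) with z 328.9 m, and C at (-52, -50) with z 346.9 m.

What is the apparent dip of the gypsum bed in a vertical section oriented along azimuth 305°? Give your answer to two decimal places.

8.81°

Let the plane be z = a·x + b·y + c.
B−A: 143a − 169b = 39.9;  C−A: −447a − 450b = 57.9.
Solving gives a = 0.05840, b = −0.18668.
Unit vector along 305° is (sin 305°, cos 305°) = (-0.8192, 0.5736).
Slope in that direction = a·(-0.8192) + b·(0.5736) = −0.15491.
Apparent dip = arctan|0.15491| = 8.81° (true dip is 11.1°, so apparent ≤ true as expected).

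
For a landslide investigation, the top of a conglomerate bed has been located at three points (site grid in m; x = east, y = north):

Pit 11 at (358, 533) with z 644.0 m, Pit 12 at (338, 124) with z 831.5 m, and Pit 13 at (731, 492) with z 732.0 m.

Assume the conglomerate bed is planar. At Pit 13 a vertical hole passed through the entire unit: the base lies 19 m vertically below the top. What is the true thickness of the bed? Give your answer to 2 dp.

Two edge vectors: Pit 11→Pit 12 = (-20, -409, 187.5), Pit 11→Pit 13 = (373, -41, 88).
Normal n = (Pit 11→Pit 12) × (Pit 11→Pit 13) = (-28304.5, 71697.5, 153377).
So ∂z/∂x = −n_x/n_z = 0.18454 and ∂z/∂y = −n_y/n_z = −0.46746.
|∇z| = √(a²+b²) = 0.50257, so dip δ = arctan(0.50257) = 26.68°.
True thickness = vertical thickness × cos δ = 19 × cos 26.68° = 16.98 m.

16.98 m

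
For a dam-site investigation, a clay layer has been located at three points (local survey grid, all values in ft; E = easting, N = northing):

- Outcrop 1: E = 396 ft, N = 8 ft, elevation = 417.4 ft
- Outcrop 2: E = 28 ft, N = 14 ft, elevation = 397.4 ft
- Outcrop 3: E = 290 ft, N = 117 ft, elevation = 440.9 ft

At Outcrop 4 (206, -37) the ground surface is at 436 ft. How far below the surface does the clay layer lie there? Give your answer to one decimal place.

42.0 ft

Let the plane be z = a·E + b·N + c.
Outcrop 2−Outcrop 1: −368a + 6b = −20;  Outcrop 3−Outcrop 1: −106a + 109b = 23.5.
Solving gives a = 0.05880, b = 0.27277.
Then c = 417.4 − a·396 − b·8 = 391.93.
At (206, -37): z_contact = 12.11 − 10.09 + 391.93 = 393.95 ft.
Depth below ground = 436 − 393.95 = 42.0 ft.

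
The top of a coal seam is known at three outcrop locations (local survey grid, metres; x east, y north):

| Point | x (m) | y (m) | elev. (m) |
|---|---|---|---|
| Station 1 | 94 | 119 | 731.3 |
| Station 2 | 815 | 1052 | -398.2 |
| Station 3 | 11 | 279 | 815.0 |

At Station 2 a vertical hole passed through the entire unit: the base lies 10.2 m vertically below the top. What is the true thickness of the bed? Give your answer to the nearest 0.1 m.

6.1 m

Let the plane be z = a·x + b·y + c.
Station 2−Station 1: 721a + 933b = −1129.5;  Station 3−Station 1: −83a + 160b = 83.7.
Solving gives a = −1.34239, b = −0.17324.
|∇z| = √(a²+b²) = 1.35353, so dip δ = arctan(1.35353) = 53.54°.
True thickness = vertical thickness × cos δ = 10.2 × cos 53.54° = 6.1 m.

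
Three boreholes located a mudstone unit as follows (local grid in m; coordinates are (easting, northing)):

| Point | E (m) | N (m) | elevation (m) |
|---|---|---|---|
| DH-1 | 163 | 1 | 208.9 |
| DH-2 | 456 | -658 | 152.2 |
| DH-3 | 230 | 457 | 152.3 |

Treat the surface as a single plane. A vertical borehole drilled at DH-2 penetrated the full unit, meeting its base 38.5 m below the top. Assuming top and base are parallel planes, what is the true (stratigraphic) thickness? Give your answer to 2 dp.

Let the plane be z = a·E + b·N + c.
DH-2−DH-1: 293a − 659b = −56.7;  DH-3−DH-1: 67a + 456b = −56.6.
Solving gives a = −0.35528, b = −0.07192.
|∇z| = √(a²+b²) = 0.36248, so dip δ = arctan(0.36248) = 19.92°.
True thickness = vertical thickness × cos δ = 38.5 × cos 19.92° = 36.20 m.

36.20 m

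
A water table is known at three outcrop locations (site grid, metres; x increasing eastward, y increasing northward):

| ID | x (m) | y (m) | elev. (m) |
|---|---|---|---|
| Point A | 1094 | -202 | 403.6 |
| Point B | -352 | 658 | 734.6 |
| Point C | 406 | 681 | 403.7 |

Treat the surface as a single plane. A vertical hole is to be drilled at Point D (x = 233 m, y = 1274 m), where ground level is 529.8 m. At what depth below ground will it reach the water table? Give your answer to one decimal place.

Two edge vectors: Point A→Point B = (-1446, 860, 331), Point A→Point C = (-688, 883, 0.1).
Normal n = (Point A→Point B) × (Point A→Point C) = (-292187, -227583.4, -685138).
So ∂z/∂x = −n_x/n_z = −0.426464 and ∂z/∂y = −n_y/n_z = −0.332172.
Intercept c from Point A: 403.6 + 466.55 − 67.10 = 803.05.
At (233, 1274): z_contact = −99.37 − 423.19 + 803.05 = 280.50 m.
Depth below ground = 529.8 − 280.50 = 249.3 m.

249.3 m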